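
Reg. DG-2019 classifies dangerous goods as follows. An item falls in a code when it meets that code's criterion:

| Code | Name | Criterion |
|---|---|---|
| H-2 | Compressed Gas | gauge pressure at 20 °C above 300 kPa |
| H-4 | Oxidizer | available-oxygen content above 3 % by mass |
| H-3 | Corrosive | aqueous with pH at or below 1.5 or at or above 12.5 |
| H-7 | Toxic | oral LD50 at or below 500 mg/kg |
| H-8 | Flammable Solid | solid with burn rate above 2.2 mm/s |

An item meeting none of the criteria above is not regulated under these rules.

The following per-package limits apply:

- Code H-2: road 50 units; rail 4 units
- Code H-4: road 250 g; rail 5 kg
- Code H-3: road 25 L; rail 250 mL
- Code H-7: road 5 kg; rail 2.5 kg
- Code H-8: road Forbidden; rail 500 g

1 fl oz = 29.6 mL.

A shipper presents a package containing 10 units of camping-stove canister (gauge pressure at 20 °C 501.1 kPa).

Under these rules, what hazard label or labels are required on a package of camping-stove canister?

Gauge pressure at 20 °C 501.1 kPa meets the Code H-2 criterion (Compressed Gas), so the camping-stove canister is Code H-2.
Only the Code H-2 label is required.

Code H-2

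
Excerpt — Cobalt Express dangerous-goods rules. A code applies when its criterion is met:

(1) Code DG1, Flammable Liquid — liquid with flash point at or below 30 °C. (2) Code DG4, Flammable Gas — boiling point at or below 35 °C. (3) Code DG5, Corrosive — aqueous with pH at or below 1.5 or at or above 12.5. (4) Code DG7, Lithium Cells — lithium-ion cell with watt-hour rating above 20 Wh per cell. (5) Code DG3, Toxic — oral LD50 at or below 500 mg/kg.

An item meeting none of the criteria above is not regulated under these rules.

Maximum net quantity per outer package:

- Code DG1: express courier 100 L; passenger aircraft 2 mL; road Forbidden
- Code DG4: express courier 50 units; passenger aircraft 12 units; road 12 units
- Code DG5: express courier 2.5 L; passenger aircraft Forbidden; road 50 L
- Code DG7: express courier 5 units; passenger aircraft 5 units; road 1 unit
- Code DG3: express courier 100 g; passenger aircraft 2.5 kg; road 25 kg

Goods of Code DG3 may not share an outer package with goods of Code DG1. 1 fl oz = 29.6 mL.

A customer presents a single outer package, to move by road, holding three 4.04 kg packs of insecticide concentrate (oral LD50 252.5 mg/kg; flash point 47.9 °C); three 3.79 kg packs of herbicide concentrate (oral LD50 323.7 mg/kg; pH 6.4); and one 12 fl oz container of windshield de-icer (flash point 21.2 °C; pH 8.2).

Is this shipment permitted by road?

No

Insecticide concentrate: oral LD50 252.5 mg/kg ≤ 500 mg/kg → Code DG3 (Toxic).
The herbicide concentrate has oral LD50 323.7 mg/kg, which is ≤ 500 mg/kg, so it is Code DG3 (Toxic).
With flash point 21.2 °C (≤ 30 °C), the windshield de-icer falls in Code DG1.
Total Code DG3: (three 4.04 kg packs = 12.12 kg) + (three 3.79 kg packs = 11.37 kg) = 23.49 kg.
That is within the Code DG3 road limit of 25 kg.
Code DG1 quantity: one 12 fl oz container = 355.2 mL.
Code DG1 is Forbidden by road.
Code DG3 and Code DG1 may not share an outer package.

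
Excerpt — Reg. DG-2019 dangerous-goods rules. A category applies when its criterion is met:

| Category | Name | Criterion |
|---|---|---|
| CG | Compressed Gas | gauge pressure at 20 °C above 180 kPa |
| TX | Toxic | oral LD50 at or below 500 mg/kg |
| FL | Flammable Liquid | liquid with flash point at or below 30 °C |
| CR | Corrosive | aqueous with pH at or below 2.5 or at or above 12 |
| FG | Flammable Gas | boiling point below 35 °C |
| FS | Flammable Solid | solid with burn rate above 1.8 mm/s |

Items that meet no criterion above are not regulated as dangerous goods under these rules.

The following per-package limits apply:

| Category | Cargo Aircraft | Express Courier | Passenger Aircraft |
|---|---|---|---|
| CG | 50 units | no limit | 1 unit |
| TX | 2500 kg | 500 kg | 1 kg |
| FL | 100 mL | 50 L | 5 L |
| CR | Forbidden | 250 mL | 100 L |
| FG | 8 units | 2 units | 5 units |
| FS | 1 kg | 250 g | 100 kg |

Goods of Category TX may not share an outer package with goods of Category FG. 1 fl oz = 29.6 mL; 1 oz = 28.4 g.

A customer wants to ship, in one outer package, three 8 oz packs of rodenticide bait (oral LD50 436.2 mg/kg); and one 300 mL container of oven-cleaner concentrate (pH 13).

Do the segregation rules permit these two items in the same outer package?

Yes

Rodenticide bait: oral LD50 436.2 mg/kg ≤ 500 mg/kg → Category TX (Toxic).
Oven-cleaner concentrate: pH 13 ≥ 12 → Category CR (Corrosive).
No segregation rule bars Category TX with Category CR.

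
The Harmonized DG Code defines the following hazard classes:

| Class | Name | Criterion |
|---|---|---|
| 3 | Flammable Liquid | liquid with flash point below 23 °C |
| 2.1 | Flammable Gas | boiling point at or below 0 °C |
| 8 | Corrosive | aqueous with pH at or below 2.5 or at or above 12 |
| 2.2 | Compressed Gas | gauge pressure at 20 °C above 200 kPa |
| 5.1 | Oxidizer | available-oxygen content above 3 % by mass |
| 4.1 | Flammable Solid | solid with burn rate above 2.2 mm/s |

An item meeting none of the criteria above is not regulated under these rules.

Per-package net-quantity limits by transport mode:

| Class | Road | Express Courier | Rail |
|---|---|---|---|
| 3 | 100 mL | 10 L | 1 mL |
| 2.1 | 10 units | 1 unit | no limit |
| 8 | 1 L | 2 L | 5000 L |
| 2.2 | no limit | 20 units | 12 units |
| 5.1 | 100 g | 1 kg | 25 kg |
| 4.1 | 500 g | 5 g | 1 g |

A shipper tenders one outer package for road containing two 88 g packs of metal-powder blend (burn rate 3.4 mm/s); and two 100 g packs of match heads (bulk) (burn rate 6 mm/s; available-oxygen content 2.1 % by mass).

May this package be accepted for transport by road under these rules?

Burn rate 3.4 mm/s meets the Class 4.1 criterion (Flammable Solid), so the metal-powder blend is Class 4.1.
Match heads (bulk): burn rate 6 mm/s > 2.2 mm/s → Class 4.1 (Flammable Solid).
Total Class 4.1: (two 88 g packs = 176 g) + (two 100 g packs = 200 g) = 376 g.
376 g is within the road limit of 500 g for Class 4.1.

Yes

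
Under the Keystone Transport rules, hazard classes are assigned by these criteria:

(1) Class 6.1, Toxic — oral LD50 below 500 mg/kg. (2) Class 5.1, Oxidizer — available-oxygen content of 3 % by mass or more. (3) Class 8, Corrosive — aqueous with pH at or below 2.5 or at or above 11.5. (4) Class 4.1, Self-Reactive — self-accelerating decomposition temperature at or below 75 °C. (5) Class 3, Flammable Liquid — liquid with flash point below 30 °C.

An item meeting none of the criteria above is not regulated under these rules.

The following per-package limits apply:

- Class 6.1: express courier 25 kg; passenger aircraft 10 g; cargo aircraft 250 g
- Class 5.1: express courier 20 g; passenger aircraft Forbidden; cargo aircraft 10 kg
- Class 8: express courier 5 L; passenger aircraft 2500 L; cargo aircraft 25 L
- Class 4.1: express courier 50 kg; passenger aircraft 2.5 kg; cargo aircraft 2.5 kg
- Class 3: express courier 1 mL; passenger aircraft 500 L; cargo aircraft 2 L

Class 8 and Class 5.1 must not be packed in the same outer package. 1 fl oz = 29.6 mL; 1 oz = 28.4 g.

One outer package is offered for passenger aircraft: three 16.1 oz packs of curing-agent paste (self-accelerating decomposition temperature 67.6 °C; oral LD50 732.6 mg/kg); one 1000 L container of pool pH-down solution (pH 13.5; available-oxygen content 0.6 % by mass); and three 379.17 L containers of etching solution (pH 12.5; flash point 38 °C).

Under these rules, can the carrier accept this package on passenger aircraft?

With self-accelerating decomposition temperature 67.6 °C (≤ 75 °C), the curing-agent paste falls in Class 4.1.
The pool pH-down solution has pH 13.5, which is ≥ 11.5, so it is Class 8 (Corrosive).
pH 12.5 meets the Class 8 criterion (Corrosive), so the etching solution is Class 8.
Total Class 8: 1000 L + (three 379.17 L containers = 1137.51 L) = 2137.51 L.
2137.51 L ≤ 2500 L (passenger aircraft limit, Class 8) — within limit.
Class 4.1 quantity: three 16.1 oz packs = 1371.72 g.
1371.72 g ≤ 2.5 kg (passenger aircraft limit, Class 4.1) — within limit.
The segregation rule (Class 8 with Class 5.1) does not apply to Class 8 with Class 4.1.
Every hazard class is within its passenger aircraft limit and no segregation rule is violated.

Yes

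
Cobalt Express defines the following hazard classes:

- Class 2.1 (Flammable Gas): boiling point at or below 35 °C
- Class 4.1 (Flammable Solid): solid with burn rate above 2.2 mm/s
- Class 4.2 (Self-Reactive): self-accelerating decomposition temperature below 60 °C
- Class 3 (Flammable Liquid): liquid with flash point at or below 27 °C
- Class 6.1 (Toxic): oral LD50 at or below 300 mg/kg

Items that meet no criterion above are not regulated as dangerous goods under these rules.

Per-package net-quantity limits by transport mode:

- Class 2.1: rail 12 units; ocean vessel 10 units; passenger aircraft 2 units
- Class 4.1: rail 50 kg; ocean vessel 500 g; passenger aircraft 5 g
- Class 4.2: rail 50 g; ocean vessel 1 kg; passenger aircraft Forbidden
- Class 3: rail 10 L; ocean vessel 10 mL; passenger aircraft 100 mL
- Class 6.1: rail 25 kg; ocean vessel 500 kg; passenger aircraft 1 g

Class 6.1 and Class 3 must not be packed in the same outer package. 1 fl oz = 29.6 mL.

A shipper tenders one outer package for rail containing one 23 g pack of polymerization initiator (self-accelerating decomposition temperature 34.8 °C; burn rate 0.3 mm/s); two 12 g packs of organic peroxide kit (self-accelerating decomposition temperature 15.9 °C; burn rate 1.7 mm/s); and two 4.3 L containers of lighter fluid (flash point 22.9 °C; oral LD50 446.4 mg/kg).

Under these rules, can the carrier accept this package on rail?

Self-accelerating decomposition temperature 34.8 °C meets the Class 4.2 criterion (Self-Reactive), so the polymerization initiator is Class 4.2.
The organic peroxide kit has self-accelerating decomposition temperature 15.9 °C, which is < 60 °C, so it is Class 4.2 (Self-Reactive).
With flash point 22.9 °C (≤ 27 °C), the lighter fluid falls in Class 3.
Class 3 quantity: two 4.3 L containers = 8.6 L.
8.6 L ≤ 10 L (rail limit, Class 3) — within limit.
Class 4.2 net quantity: 23 g + (two 12 g packs = 24 g) = 47 g.
47 g is within the rail limit of 50 g for Class 4.2.
The segregation rule (Class 6.1 with Class 3) does not apply to Class 3 with Class 4.2.
Every hazard class is within its rail limit and no segregation rule is violated.

Yes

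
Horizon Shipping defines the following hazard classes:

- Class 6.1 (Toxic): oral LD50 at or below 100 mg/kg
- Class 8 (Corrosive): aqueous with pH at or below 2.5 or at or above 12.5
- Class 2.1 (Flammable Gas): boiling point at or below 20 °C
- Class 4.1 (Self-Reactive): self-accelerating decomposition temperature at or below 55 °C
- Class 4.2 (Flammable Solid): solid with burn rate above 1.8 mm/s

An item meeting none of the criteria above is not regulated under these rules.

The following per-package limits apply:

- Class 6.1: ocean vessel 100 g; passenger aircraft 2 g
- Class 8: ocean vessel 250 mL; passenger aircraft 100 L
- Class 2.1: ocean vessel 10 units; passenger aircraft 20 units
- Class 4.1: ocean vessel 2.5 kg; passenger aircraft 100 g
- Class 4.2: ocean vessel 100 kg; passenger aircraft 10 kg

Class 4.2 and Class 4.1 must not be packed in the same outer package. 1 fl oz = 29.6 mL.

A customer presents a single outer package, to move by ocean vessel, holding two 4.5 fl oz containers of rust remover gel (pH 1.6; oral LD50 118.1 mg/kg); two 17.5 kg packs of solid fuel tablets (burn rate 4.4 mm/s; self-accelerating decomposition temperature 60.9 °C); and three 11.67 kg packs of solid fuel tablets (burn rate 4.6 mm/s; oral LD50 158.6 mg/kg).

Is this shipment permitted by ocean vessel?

With pH 1.6 (≤ 2.5), the rust remover gel falls in Class 8.
Solid fuel tablets: burn rate 4.4 mm/s > 1.8 mm/s → Class 4.2 (Flammable Solid).
With burn rate 4.6 mm/s (> 1.8 mm/s), the solid fuel tablets fall in Class 4.2.
Class 4.2 net quantity: (two 17.5 kg packs = 35 kg) + (three 11.67 kg packs = 35.01 kg) = 70.01 kg.
That is within the Class 4.2 ocean vessel limit of 100 kg.
Class 8 quantity: two 4.5 fl oz containers = 266.4 mL.
266.4 mL > 250 mL (ocean vessel limit, Class 8) — over the limit.
The segregation rule (Class 4.2 with Class 4.1) does not apply to Class 4.2 with Class 8.

No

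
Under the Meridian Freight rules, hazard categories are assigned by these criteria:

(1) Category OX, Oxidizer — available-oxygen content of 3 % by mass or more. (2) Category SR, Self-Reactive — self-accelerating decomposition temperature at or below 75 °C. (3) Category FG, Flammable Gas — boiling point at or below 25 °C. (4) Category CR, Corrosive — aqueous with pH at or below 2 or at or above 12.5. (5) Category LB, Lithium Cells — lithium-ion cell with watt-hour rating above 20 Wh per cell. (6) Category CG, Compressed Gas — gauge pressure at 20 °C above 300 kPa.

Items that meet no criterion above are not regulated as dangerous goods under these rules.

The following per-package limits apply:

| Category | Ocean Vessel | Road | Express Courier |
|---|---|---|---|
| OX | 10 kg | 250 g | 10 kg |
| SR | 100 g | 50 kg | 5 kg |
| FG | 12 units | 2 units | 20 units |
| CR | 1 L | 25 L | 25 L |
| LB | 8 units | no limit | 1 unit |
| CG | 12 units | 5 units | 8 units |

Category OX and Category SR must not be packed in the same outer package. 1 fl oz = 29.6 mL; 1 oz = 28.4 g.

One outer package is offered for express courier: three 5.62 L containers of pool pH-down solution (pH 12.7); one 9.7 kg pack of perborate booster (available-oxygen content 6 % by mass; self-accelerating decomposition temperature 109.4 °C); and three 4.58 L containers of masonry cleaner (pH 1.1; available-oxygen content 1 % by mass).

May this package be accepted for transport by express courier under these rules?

The pool pH-down solution has pH 12.7, which is ≥ 12.5, so it is Category CR (Corrosive).
Perborate booster: available-oxygen content 6 % by mass ≥ 3 % by mass → Category OX (Oxidizer).
With pH 1.1 (≤ 2), the masonry cleaner falls in Category CR.
Total Category CR: (three 5.62 L containers = 16.86 L) + (three 4.58 L containers = 13.74 L) = 30.6 L.
That exceeds the Category CR express courier limit of 25 L.
Category OX quantity: 9.7 kg.
9.7 kg ≤ 10 kg (express courier limit, Category OX) — within limit.
The segregation rule (Category OX with Category SR) does not apply to Category CR with Category OX.

No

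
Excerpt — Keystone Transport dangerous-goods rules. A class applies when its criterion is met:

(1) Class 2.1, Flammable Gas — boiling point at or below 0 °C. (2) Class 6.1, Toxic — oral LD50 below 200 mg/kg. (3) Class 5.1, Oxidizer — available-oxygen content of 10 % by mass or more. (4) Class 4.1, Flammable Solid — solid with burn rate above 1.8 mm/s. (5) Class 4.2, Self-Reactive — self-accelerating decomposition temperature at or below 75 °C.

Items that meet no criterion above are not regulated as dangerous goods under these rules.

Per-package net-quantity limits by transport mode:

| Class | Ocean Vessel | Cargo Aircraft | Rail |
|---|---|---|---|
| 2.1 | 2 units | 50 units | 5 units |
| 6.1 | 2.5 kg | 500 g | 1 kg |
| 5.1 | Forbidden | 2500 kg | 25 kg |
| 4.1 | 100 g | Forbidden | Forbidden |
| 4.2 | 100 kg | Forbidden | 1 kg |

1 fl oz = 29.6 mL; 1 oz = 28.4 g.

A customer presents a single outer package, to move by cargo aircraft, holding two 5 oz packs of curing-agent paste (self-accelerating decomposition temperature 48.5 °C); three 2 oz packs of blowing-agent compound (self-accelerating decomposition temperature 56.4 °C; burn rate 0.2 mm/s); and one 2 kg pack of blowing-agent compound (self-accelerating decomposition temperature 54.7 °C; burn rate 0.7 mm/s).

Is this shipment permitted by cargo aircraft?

No

With self-accelerating decomposition temperature 48.5 °C (≤ 75 °C), the curing-agent paste falls in Class 4.2.
The blowing-agent compound has self-accelerating decomposition temperature 56.4 °C, which is ≤ 75 °C, so it is Class 4.2 (Self-Reactive).
The blowing-agent compound has self-accelerating decomposition temperature 54.7 °C, which is ≤ 75 °C, so it is Class 4.2 (Self-Reactive).
Class 4.2 net quantity: (two 5 oz packs = 284 g) + (three 2 oz packs = 170.4 g) + 2 kg = 2454.4 g.
Class 4.2 is Forbidden by cargo aircraft.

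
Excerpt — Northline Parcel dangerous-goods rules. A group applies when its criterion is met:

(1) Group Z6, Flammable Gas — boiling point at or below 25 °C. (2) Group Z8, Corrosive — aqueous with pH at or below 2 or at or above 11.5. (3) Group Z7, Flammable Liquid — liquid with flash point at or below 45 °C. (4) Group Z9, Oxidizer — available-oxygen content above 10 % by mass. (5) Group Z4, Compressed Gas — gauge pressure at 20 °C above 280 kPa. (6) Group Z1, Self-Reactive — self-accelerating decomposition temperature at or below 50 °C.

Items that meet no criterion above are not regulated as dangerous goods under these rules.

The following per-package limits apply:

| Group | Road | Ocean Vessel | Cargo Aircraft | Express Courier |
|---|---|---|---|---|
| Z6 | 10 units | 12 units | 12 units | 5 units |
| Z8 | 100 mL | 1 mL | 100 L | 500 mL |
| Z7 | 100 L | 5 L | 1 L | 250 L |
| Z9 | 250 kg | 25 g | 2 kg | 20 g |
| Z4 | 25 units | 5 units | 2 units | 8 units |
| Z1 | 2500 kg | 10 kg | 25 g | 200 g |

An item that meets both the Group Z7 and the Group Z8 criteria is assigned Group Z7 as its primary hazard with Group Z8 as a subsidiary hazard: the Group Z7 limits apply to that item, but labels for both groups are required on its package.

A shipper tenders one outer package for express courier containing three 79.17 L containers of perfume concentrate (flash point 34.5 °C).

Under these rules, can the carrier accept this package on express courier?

Yes

The perfume concentrate has flash point 34.5 °C, which is ≤ 45 °C, so it is Group Z7 (Flammable Liquid).
Group Z7 quantity: three 79.17 L containers = 237.51 L.
237.51 L is within the express courier limit of 250 L for Group Z7.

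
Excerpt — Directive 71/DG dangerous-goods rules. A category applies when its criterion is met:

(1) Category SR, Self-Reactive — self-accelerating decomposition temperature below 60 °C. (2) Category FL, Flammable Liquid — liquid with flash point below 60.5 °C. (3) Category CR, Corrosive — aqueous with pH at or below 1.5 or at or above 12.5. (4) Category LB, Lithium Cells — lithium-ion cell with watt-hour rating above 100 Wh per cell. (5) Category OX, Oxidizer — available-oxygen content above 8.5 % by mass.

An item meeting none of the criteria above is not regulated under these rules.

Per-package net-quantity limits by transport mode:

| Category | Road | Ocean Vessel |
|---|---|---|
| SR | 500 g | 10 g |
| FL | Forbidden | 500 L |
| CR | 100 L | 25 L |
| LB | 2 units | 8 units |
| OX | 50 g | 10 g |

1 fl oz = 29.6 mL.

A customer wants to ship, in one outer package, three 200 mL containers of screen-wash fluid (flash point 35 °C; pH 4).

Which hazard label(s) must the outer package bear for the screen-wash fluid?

Category FL

Screen-wash fluid: flash point 35 °C < 60.5 °C → Category FL (Flammable Liquid).
Only the Category FL label is required.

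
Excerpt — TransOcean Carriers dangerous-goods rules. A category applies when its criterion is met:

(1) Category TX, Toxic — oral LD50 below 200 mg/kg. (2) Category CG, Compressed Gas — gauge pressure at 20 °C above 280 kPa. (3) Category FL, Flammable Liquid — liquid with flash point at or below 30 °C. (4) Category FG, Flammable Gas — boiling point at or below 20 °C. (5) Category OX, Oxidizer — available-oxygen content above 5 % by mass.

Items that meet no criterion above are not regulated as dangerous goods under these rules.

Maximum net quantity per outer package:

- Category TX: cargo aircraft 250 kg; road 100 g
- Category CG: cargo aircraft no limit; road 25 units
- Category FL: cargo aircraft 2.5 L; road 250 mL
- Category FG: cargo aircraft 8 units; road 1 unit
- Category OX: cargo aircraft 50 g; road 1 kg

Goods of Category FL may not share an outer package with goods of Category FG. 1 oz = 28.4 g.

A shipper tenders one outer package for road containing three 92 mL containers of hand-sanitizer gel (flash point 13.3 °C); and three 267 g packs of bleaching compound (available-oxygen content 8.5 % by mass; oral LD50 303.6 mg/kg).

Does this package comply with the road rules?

The hand-sanitizer gel has flash point 13.3 °C, which is ≤ 30 °C, so it is Category FL (Flammable Liquid).
The bleaching compound has available-oxygen content 8.5 % by mass, which is > 5 % by mass, so it is Category OX (Oxidizer).
Category FL quantity: three 92 mL containers = 276 mL.
276 mL > 250 mL (road limit, Category FL) — over the limit.
Category OX quantity: three 267 g packs = 801 g.
801 g ≤ 1 kg (road limit, Category OX) — within limit.
The segregation rule (Category FL with Category FG) does not apply to Category FL with Category OX.

No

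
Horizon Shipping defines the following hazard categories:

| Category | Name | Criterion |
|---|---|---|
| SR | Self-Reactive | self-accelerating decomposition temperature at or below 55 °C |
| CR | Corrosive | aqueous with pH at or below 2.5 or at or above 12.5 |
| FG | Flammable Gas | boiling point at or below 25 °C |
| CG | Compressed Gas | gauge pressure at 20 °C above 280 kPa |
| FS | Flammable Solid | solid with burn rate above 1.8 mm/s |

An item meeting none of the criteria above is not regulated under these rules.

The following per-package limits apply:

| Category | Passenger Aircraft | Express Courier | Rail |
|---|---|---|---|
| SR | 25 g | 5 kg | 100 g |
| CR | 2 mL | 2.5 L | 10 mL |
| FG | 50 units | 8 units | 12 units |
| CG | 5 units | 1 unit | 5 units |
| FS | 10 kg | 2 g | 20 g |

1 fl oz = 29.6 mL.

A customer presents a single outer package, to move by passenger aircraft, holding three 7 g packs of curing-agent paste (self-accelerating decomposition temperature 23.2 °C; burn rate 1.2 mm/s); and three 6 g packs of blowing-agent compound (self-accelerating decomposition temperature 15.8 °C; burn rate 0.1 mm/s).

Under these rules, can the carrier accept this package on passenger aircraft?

No

The curing-agent paste has self-accelerating decomposition temperature 23.2 °C, which is ≤ 55 °C, so it is Category SR (Self-Reactive).
With self-accelerating decomposition temperature 15.8 °C (≤ 55 °C), the blowing-agent compound falls in Category SR.
Category SR net quantity: (three 7 g packs = 21 g) + (three 6 g packs = 18 g) = 39 g.
39 g exceeds the passenger aircraft limit of 25 g for Category SR.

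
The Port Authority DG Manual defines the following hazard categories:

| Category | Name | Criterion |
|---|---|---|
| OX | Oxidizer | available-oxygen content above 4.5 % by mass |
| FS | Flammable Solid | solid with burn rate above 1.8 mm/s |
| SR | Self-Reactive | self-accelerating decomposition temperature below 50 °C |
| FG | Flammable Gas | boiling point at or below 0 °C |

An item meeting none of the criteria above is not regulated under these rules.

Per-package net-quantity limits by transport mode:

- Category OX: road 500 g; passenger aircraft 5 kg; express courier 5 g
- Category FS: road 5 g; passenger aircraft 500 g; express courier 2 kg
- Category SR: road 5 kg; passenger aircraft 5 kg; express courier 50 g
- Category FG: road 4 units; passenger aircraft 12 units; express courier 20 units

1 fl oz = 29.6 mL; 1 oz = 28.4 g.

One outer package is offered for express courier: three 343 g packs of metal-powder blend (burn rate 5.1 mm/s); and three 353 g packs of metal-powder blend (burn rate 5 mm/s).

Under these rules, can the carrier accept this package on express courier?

No

Burn rate 5.1 mm/s meets the Category FS criterion (Flammable Solid), so the metal-powder blend is Category FS.
With burn rate 5 mm/s (> 1.8 mm/s), the metal-powder blend falls in Category FS.
Total Category FS: (three 343 g packs = 1.029 kg) + (three 353 g packs = 1.059 kg) = 2.088 kg.
2.088 kg > 2 kg (express courier limit, Category FS) — over the limit.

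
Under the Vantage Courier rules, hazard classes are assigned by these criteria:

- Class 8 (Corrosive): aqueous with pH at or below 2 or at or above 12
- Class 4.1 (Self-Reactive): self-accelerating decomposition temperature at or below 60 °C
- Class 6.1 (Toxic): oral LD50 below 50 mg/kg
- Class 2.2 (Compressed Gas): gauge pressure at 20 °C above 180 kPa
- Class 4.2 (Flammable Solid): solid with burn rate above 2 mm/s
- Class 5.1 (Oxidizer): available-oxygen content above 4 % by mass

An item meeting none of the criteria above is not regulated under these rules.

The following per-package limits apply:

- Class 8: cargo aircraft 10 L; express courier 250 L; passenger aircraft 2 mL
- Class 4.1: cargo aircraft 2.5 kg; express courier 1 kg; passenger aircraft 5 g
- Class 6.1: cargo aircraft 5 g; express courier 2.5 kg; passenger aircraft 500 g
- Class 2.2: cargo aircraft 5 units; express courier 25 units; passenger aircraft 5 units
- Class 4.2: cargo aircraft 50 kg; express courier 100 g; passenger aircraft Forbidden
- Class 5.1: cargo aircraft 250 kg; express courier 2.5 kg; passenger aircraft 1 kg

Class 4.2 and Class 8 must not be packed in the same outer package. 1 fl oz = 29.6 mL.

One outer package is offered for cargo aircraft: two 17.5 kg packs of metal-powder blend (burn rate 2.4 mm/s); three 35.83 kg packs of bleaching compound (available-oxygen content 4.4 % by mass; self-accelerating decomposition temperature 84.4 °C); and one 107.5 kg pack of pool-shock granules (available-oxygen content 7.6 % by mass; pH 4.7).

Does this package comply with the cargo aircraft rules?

With burn rate 2.4 mm/s (> 2 mm/s), the metal-powder blend falls in Class 4.2.
Available-oxygen content 4.4 % by mass meets the Class 5.1 criterion (Oxidizer), so the bleaching compound is Class 5.1.
Available-oxygen content 7.6 % by mass meets the Class 5.1 criterion (Oxidizer), so the pool-shock granules are Class 5.1.
Class 5.1 net quantity: (three 35.83 kg packs = 107.49 kg) + 107.5 kg = 214.99 kg.
That is within the Class 5.1 cargo aircraft limit of 250 kg.
Class 4.2 quantity: two 17.5 kg packs = 35 kg.
35 kg is within the cargo aircraft limit of 50 kg for Class 4.2.
The segregation rule (Class 4.2 with Class 8) does not apply to Class 5.1 with Class 4.2.
Every hazard class is within its cargo aircraft limit and no segregation rule is violated.

Yes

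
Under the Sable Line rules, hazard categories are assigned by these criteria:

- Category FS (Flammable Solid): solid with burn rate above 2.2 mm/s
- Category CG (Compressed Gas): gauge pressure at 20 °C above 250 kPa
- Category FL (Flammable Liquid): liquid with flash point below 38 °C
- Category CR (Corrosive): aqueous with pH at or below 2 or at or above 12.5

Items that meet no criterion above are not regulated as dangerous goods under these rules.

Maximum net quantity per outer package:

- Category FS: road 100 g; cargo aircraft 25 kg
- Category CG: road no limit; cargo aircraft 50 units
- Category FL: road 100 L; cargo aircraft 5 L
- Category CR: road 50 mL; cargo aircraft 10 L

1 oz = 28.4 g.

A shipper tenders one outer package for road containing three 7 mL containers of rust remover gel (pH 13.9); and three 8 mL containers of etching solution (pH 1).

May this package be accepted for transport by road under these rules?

Yes

pH 13.9 meets the Category CR criterion (Corrosive), so the rust remover gel is Category CR.
The etching solution has pH 1, which is ≤ 2, so it is Category CR (Corrosive).
Category CR net quantity: (three 7 mL containers = 21 mL) + (three 8 mL containers = 24 mL) = 45 mL.
45 mL is within the road limit of 50 mL for Category CR.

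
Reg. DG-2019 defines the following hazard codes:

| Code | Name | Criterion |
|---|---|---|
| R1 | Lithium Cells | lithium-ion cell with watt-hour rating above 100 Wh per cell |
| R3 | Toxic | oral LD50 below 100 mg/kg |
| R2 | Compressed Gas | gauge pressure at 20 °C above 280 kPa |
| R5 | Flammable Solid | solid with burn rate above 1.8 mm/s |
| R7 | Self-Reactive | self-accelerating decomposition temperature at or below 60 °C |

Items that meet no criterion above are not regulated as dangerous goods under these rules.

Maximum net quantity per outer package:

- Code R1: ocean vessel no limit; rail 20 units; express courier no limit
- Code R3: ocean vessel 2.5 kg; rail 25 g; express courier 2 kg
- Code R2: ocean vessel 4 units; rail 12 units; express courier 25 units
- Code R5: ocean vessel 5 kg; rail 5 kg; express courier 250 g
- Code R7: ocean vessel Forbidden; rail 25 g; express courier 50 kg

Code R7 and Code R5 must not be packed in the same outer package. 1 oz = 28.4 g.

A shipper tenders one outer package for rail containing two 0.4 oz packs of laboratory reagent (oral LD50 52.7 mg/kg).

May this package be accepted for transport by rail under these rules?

Yes

The laboratory reagent has oral LD50 52.7 mg/kg, which is < 100 mg/kg, so it is Code R3 (Toxic).
Code R3 quantity: two 0.4 oz packs = 22.72 g.
22.72 g is within the rail limit of 25 g for Code R3.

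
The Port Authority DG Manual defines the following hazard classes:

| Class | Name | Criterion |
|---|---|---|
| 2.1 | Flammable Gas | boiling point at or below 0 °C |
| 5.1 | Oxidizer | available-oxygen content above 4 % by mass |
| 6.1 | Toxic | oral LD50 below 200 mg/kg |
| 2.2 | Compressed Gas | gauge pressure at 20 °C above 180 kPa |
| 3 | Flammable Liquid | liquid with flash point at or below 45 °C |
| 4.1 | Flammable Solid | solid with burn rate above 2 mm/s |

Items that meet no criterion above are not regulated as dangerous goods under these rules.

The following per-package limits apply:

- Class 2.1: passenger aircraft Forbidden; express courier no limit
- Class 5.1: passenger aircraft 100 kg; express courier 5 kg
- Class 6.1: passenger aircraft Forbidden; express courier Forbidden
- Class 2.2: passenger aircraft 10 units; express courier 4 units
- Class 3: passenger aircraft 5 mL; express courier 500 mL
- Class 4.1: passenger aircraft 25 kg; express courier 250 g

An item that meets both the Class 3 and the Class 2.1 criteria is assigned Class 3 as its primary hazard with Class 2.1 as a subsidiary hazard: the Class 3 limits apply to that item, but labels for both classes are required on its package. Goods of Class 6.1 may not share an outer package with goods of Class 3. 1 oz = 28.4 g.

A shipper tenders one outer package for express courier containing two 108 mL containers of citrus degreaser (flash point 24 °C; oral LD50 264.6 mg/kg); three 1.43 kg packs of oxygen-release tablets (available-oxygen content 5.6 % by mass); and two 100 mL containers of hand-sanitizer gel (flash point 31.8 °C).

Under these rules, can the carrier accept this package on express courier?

Flash point 24 °C meets the Class 3 criterion (Flammable Liquid), so the citrus degreaser is Class 3.
Oxygen-release tablets: available-oxygen content 5.6 % by mass > 4 % by mass → Class 5.1 (Oxidizer).
Flash point 31.8 °C meets the Class 3 criterion (Flammable Liquid), so the hand-sanitizer gel is Class 3.
Total Class 3: (two 108 mL containers = 216 mL) + (two 100 mL containers = 200 mL) = 416 mL.
416 mL is within the express courier limit of 500 mL for Class 3.
Class 5.1 quantity: three 1.43 kg packs = 4.29 kg.
That is within the Class 5.1 express courier limit of 5 kg.
The segregation rule (Class 6.1 with Class 3) does not apply to Class 3 with Class 5.1.
Every hazard class is within its express courier limit and no segregation rule is violated.

Yes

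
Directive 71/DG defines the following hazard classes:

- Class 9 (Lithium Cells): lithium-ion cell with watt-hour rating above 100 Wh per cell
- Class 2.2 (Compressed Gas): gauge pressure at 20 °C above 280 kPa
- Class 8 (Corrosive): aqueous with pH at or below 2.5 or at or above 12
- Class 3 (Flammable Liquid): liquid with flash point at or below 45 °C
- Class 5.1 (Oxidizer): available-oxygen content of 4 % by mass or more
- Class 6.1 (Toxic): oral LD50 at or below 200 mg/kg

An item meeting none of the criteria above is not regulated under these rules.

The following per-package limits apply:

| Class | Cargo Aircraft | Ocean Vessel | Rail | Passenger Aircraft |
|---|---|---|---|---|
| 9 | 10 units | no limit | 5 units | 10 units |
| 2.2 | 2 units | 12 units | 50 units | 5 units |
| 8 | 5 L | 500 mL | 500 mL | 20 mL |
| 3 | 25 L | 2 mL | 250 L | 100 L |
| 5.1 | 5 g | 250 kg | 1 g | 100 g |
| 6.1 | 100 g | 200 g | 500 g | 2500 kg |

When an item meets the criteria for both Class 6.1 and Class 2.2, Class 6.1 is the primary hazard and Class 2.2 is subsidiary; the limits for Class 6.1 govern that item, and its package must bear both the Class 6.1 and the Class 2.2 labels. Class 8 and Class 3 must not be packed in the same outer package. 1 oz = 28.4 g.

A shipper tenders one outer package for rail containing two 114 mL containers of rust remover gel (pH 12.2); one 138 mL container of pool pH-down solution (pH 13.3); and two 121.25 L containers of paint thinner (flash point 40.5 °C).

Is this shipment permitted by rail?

No

With pH 12.2 (≥ 12), the rust remover gel falls in Class 8.
The pool pH-down solution has pH 13.3, which is ≥ 12, so it is Class 8 (Corrosive).
With flash point 40.5 °C (≤ 45 °C), the paint thinner falls in Class 3.
Total Class 8: (two 114 mL containers = 228 mL) + 138 mL = 366 mL.
366 mL ≤ 500 mL (rail limit, Class 8) — within limit.
Class 3 quantity: two 121.25 L containers = 242.5 L.
242.5 L ≤ 250 L (rail limit, Class 3) — within limit.
Class 8 and Class 3 may not share an outer package.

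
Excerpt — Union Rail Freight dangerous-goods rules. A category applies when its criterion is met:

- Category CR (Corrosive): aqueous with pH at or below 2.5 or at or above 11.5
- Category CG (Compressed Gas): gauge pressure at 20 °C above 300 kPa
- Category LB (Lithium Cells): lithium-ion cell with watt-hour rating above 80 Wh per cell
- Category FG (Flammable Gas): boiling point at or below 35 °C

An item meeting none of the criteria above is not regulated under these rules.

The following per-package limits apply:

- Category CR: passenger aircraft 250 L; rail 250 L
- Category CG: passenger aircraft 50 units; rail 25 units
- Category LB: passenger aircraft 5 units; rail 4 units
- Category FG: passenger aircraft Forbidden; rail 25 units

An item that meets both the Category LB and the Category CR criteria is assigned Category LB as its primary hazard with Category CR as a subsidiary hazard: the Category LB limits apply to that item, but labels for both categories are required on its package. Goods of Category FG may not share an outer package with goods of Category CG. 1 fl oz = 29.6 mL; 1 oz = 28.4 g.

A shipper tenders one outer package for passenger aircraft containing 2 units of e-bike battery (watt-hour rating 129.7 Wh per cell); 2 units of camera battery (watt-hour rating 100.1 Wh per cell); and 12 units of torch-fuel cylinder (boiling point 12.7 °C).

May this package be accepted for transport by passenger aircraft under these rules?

E-bike battery: watt-hour rating 129.7 Wh per cell > 80 Wh per cell → Category LB (Lithium Cells).
Camera battery: watt-hour rating 100.1 Wh per cell > 80 Wh per cell → Category LB (Lithium Cells).
With boiling point 12.7 °C (≤ 35 °C), the torch-fuel cylinder falls in Category FG.
Category LB net quantity: 2 units + 2 units = 4 units.
4 units ≤ 5 units (passenger aircraft limit, Category LB) — within limit.
Category FG quantity: 12 units.
By passenger aircraft, Category FG is Forbidden regardless of quantity.
The segregation rule (Category FG with Category CG) does not apply to Category LB with Category FG.

No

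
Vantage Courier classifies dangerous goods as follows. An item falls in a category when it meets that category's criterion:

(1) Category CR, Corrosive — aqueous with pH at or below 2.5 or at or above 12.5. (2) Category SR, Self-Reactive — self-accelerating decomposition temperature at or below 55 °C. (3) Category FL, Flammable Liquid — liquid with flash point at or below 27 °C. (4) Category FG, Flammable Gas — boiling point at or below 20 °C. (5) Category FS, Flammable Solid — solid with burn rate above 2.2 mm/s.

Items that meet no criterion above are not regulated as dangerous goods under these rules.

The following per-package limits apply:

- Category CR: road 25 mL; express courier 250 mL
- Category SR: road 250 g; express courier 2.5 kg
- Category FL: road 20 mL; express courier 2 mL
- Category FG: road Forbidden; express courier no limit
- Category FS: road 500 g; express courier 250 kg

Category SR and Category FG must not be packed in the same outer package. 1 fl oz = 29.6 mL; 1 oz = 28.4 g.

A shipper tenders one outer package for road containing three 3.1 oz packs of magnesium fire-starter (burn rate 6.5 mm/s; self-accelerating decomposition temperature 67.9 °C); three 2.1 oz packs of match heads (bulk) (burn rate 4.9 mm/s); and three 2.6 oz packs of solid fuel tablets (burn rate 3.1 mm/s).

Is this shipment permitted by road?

No

With burn rate 6.5 mm/s (> 2.2 mm/s), the magnesium fire-starter falls in Category FS.
Match heads (bulk): burn rate 4.9 mm/s > 2.2 mm/s → Category FS (Flammable Solid).
With burn rate 3.1 mm/s (> 2.2 mm/s), the solid fuel tablets fall in Category FS.
Category FS net quantity: (three 3.1 oz packs = 264.12 g) + (three 2.1 oz packs = 178.92 g) + (three 2.6 oz packs = 221.52 g) = 664.56 g.
664.56 g exceeds the road limit of 500 g for Category FS.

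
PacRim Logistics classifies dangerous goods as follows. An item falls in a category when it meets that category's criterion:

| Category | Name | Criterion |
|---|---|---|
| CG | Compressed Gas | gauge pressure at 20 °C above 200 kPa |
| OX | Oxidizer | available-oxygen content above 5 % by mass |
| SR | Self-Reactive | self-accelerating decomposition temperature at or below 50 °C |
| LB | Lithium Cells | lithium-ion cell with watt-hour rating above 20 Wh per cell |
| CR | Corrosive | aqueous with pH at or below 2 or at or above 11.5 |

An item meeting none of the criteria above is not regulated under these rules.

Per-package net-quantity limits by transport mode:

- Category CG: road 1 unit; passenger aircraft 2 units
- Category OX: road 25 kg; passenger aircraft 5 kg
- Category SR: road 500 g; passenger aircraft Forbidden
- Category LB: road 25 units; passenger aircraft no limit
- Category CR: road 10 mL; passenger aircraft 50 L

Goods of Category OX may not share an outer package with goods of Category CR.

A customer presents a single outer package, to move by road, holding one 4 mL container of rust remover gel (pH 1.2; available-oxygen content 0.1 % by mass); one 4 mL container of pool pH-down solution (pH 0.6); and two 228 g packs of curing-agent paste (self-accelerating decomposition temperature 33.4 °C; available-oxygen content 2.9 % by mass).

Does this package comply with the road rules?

The rust remover gel has pH 1.2, which is ≤ 2, so it is Category CR (Corrosive).
With pH 0.6 (≤ 2), the pool pH-down solution falls in Category CR.
With self-accelerating decomposition temperature 33.4 °C (≤ 50 °C), the curing-agent paste falls in Category SR.
Total Category CR: 4 mL + 4 mL = 8 mL.
8 mL ≤ 10 mL (road limit, Category CR) — within limit.
Category SR quantity: two 228 g packs = 456 g.
456 g is within the road limit of 500 g for Category SR.
The segregation rule (Category OX with Category CR) does not apply to Category CR with Category SR.
Every hazard category is within its road limit and no segregation rule is violated.

Yes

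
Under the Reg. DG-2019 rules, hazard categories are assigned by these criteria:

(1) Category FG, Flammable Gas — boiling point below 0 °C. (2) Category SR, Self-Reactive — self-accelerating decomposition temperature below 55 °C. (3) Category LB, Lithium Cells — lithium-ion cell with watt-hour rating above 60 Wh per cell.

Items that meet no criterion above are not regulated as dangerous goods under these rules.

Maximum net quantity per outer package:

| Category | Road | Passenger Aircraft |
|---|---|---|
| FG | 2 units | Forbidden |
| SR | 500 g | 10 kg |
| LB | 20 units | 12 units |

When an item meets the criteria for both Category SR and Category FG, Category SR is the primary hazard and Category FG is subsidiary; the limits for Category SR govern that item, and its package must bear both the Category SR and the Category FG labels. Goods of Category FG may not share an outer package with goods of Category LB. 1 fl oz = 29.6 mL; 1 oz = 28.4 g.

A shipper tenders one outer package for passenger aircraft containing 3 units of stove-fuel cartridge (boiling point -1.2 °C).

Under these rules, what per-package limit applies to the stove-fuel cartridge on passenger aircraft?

Forbidden

Boiling point -1.2 °C meets the Category FG criterion (Flammable Gas), so the stove-fuel cartridge is Category FG.
The passenger aircraft limit for Category FG is Forbidden.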